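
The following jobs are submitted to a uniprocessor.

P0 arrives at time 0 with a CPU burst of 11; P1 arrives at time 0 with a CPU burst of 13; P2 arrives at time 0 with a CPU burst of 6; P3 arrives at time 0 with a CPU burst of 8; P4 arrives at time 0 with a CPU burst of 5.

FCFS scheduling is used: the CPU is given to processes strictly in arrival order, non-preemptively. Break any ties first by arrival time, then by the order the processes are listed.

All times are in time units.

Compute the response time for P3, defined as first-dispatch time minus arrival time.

30

Timeline: | P0 0-11 | P1 11-24 | P2 24-30 | P3 30-38 | P4 38-43 |
Completion: P0=11  P1=24  P2=30  P3=38  P4=43
Turnaround (C−A): P0=11  P1=24  P2=30  P3=38  P4=43
Response(P3) = first start − arrival = 30 − 0 = 30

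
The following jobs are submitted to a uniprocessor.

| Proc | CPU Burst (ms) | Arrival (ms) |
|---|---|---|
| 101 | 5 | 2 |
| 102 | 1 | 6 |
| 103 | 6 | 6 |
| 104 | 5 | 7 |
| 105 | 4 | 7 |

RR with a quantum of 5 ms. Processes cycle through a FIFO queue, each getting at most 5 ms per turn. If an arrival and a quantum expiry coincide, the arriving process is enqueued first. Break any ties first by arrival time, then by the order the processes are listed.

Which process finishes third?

Gantt: | idle 0-2 | 101 2-7 | 102 7-8 | 103 8-13 | 104 13-18 | 105 18-22 | 103 22-23 |
Completion: 101=7  102=8  103=23  104=18  105=22
Turnaround (C−A): 101=5  102=2  103=17  104=11  105=15
Finish order: 101 → 102 → 104 → 105 → 103

104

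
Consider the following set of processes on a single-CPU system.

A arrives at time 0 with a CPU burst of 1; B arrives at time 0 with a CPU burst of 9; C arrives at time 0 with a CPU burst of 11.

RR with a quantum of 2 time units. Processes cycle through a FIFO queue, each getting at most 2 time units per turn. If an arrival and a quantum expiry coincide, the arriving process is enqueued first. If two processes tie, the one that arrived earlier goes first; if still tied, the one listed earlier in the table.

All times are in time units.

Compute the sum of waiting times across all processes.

19

Timeline: | A 0-1 | B 1-3 | C 3-5 | B 5-7 | C 7-9 | B 9-11 | C 11-13 | B 13-15 | C 15-17 | B 17-18 | C 18-21 |
Completion: A=1  B=18  C=21
Waiting = turnaround − burst: A=0, B=9, C=10
Total waiting = 0 + 9 + 10 = 19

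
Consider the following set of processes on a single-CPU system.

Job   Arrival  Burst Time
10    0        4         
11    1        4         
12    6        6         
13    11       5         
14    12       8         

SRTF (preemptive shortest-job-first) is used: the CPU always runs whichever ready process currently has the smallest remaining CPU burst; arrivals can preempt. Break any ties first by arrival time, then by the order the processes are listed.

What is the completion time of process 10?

4

Schedule: | 10 0-4 | 11 4-8 | 12 8-14 | 13 14-19 | 14 19-27 |
Completion: 10=4  11=8  12=14  13=19  14=27
Turnaround (C−A): 10=4  11=7  12=8  13=8  14=15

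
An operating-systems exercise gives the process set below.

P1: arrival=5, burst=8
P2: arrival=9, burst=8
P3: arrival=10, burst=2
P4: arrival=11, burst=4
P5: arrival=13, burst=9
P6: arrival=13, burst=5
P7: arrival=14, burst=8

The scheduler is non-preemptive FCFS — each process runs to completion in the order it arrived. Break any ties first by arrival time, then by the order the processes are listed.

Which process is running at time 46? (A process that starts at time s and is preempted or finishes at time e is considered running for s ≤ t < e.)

Schedule: | idle 0-5 | P1 5-13 | P2 13-21 | P3 21-23 | P4 23-27 | P5 27-36 | P6 36-41 | P7 41-49 |
Completion: P1=13  P2=21  P3=23  P4=27  P5=36  P6=41  P7=49

P7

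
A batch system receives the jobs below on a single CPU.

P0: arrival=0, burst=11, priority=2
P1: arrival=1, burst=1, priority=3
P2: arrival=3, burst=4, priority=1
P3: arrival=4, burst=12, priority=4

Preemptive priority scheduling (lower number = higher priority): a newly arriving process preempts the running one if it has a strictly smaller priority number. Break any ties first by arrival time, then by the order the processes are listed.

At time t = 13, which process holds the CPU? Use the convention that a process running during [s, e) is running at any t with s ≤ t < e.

P0

Schedule: | P0 0-3 | P2 3-7 | P0 7-15 | P1 15-16 | P3 16-28 |
Completion: P0=15  P1=16  P2=7  P3=28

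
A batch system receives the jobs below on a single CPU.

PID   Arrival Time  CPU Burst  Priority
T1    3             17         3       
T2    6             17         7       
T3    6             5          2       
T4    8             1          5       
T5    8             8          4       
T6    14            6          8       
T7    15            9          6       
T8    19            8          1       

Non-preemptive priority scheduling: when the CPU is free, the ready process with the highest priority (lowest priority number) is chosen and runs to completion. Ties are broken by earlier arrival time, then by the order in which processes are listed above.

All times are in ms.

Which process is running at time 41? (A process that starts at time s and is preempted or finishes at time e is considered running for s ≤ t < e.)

Timeline: | idle 0-3 | T1 3-20 | T8 20-28 | T3 28-33 | T5 33-41 | T4 41-42 | T7 42-51 | T2 51-68 | T6 68-74 |
Completion: T1=20  T2=68  T3=33  T4=42  T5=41  T6=74  T7=51  T8=28

T4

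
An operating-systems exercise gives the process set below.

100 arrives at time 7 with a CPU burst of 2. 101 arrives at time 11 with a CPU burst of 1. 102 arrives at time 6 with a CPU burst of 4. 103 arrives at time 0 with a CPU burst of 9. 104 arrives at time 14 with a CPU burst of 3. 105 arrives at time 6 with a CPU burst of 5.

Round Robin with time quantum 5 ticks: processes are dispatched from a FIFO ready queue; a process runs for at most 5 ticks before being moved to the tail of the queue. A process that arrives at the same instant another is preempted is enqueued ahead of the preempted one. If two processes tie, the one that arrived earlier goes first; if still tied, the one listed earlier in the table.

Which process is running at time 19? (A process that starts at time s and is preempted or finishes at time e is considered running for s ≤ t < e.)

100

Schedule: | 103 0-9 | 102 9-13 | 105 13-18 | 100 18-20 | 101 20-21 | 104 21-24 |
Completion: 100=20  101=21  102=13  103=9  104=24  105=18
Turnaround (C−A): 100=13  101=10  102=7  103=9  104=10  105=12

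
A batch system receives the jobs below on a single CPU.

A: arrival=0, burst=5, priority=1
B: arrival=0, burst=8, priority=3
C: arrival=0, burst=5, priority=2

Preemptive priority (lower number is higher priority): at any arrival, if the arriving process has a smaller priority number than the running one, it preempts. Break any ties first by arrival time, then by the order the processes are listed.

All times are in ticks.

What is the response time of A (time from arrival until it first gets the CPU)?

0

Gantt: | A 0-5 | C 5-10 | B 10-18 |
Completion: A=5  B=18  C=10
Response(A) = first start − arrival = 0 − 0 = 0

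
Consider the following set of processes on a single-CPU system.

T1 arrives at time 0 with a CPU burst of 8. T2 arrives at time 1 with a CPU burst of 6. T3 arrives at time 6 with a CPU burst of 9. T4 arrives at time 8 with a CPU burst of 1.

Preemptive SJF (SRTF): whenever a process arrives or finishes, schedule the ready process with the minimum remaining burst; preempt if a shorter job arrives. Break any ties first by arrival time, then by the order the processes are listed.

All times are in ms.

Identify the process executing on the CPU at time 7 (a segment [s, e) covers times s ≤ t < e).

Gantt: | T1 0-1 | T2 1-7 | T1 7-8 | T4 8-9 | T1 9-15 | T3 15-24 |
Completion: T1=15  T2=7  T3=24  T4=9
Turnaround (C−A): T1=15  T2=6  T3=18  T4=1

T1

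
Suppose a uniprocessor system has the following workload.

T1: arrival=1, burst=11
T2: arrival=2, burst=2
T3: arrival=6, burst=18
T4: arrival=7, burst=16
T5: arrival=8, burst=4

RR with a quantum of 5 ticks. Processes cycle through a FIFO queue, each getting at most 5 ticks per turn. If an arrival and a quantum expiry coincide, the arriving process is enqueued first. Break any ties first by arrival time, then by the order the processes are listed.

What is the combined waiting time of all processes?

Schedule: | idle 0-1 | T1 1-6 | T2 6-8 | T3 8-13 | T1 13-18 | T4 18-23 | T5 23-27 | T3 27-32 | T1 32-33 | T4 33-38 | T3 38-43 | T4 43-48 | T3 48-51 | T4 51-52 |
Completion: T1=33  T2=8  T3=51  T4=52  T5=27
Waiting = turnaround − burst: T1=21, T2=4, T3=27, T4=29, T5=15
Total waiting = 21 + 4 + 27 + 29 + 15 = 96

96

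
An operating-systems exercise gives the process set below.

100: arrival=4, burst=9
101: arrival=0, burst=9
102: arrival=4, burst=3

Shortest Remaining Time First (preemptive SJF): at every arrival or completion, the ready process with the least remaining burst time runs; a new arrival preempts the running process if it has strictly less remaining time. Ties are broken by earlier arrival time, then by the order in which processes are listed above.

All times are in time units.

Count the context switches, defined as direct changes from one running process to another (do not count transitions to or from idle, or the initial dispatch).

3

Gantt: | 101 0-4 | 102 4-7 | 101 7-12 | 100 12-21 |
Completion: 100=21  101=12  102=7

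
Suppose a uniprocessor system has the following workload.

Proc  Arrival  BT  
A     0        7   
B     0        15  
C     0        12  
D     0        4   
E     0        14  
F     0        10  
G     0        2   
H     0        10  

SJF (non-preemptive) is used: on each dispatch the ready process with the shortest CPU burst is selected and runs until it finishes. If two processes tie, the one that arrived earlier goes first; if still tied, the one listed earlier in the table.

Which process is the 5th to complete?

H

Schedule: | G 0-2 | D 2-6 | A 6-13 | F 13-23 | H 23-33 | C 33-45 | E 45-59 | B 59-74 |
Completion: A=13  B=74  C=45  D=6  E=59  F=23  G=2  H=33
Turnaround (C−A): A=13  B=74  C=45  D=6  E=59  F=23  G=2  H=33
Finish order: G → D → A → F → H → C → E → B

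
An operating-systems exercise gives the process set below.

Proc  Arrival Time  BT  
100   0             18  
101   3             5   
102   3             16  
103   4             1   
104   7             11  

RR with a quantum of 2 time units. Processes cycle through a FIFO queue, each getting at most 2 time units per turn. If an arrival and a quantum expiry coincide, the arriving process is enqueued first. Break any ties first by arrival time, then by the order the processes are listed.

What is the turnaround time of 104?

Timeline: | 100 0-4 | 101 4-6 | 102 6-8 | 103 8-9 | 100 9-11 | 101 11-13 | 104 13-15 | 102 15-17 | 100 17-19 | 101 19-20 | 104 20-22 | 102 22-24 | 100 24-26 | 104 26-28 | 102 28-30 | 100 30-32 | 104 32-34 | 102 34-36 | 100 36-38 | 104 38-40 | 102 40-42 | 100 42-44 | 104 44-45 | 102 45-47 | 100 47-49 | 102 49-51 |
Completion: 100=49  101=20  102=51  103=9  104=45
Turnaround(104) = completion − arrival = 45 − 7 = 38

38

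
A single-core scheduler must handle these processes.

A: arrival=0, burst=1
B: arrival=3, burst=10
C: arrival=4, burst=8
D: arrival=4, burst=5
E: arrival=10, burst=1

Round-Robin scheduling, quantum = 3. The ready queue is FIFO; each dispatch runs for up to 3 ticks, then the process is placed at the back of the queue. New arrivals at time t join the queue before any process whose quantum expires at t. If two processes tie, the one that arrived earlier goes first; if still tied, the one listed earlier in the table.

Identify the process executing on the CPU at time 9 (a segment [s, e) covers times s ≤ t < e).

D

Timeline: | A 0-1 | idle 1-3 | B 3-6 | C 6-9 | D 9-12 | B 12-15 | C 15-18 | E 18-19 | D 19-21 | B 21-24 | C 24-26 | B 26-27 |
Completion: A=1  B=27  C=26  D=21  E=19
Turnaround (C−A): A=1  B=24  C=22  D=17  E=9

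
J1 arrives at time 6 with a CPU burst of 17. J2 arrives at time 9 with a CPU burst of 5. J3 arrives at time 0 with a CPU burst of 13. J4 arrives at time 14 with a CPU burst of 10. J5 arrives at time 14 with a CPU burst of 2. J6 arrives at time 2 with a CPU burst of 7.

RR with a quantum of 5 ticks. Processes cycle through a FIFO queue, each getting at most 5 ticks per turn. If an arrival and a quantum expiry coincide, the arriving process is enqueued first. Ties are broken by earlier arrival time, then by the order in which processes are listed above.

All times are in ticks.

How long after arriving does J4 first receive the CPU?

13

Schedule: | J3 0-5 | J6 5-10 | J3 10-15 | J1 15-20 | J2 20-25 | J6 25-27 | J4 27-32 | J5 32-34 | J3 34-37 | J1 37-42 | J4 42-47 | J1 47-54 |
Completion: J1=54  J2=25  J3=37  J4=47  J5=34  J6=27
Response(J4) = first start − arrival = 27 − 14 = 13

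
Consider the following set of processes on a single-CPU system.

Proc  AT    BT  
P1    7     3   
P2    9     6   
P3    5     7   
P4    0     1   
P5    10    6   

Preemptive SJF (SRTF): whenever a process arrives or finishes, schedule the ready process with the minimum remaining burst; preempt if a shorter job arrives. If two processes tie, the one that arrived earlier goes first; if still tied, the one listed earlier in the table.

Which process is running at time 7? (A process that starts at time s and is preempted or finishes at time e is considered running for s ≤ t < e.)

Timeline: | P4 0-1 | idle 1-5 | P3 5-7 | P1 7-10 | P3 10-15 | P2 15-21 | P5 21-27 |
Completion: P1=10  P2=21  P3=15  P4=1  P5=27
Turnaround (C−A): P1=3  P2=12  P3=10  P4=1  P5=17

P1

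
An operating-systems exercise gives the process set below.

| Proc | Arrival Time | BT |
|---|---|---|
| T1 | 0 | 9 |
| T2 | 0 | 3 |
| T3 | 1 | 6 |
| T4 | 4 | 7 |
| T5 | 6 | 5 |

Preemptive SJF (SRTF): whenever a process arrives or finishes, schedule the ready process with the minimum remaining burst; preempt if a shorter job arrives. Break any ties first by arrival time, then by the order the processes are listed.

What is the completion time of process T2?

Timeline: | T2 0-3 | T3 3-9 | T5 9-14 | T4 14-21 | T1 21-30 |
Completion: T1=30  T2=3  T3=9  T4=21  T5=14
Turnaround (C−A): T1=30  T2=3  T3=8  T4=17  T5=8

3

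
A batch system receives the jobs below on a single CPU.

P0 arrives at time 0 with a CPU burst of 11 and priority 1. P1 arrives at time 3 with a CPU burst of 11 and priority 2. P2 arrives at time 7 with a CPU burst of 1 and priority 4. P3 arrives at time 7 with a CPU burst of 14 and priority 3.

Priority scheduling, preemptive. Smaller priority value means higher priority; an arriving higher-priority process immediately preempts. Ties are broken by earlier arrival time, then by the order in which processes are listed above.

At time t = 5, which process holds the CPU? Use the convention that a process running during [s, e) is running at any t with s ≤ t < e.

P0

Gantt: | P0 0-11 | P1 11-22 | P3 22-36 | P2 36-37 |
Completion: P0=11  P1=22  P2=37  P3=36
Turnaround (C−A): P0=11  P1=19  P2=30  P3=29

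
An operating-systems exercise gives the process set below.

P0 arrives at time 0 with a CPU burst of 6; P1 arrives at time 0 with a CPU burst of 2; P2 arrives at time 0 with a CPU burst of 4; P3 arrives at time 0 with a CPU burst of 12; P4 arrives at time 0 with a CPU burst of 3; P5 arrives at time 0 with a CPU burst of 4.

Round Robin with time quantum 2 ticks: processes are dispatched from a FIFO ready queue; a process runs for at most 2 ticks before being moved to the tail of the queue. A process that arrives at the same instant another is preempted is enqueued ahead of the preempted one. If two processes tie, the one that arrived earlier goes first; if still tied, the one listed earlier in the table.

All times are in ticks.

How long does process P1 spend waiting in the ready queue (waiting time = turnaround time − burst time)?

2

Timeline: | P0 0-2 | P1 2-4 | P2 4-6 | P3 6-8 | P4 8-10 | P5 10-12 | P0 12-14 | P2 14-16 | P3 16-18 | P4 18-19 | P5 19-21 | P0 21-23 | P3 23-31 |
Completion: P0=23  P1=4  P2=16  P3=31  P4=19  P5=21
Waiting(P1) = turnaround − burst = 4 − 2 = 2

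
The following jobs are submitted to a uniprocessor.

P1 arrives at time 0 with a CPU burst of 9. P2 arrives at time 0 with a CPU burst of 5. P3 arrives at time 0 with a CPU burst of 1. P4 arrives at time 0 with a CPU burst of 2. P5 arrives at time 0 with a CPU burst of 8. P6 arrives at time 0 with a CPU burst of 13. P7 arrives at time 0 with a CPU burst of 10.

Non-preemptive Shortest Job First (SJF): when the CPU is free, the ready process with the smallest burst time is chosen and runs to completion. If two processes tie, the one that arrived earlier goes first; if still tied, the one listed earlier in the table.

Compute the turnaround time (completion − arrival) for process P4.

Timeline: | P3 0-1 | P4 1-3 | P2 3-8 | P5 8-16 | P1 16-25 | P7 25-35 | P6 35-48 |
Completion: P1=25  P2=8  P3=1  P4=3  P5=16  P6=48  P7=35
Turnaround (C−A): P1=25  P2=8  P3=1  P4=3  P5=16  P6=48  P7=35
Turnaround(P4) = completion − arrival = 3 − 0 = 3

3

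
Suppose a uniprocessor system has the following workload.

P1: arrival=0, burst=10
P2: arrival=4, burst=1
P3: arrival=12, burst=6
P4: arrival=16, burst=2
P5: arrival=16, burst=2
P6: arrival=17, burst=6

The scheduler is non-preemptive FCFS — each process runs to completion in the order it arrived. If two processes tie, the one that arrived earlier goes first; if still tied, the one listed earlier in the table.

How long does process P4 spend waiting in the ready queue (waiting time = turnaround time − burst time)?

Schedule: | P1 0-10 | P2 10-11 | idle 11-12 | P3 12-18 | P4 18-20 | P5 20-22 | P6 22-28 |
Completion: P1=10  P2=11  P3=18  P4=20  P5=22  P6=28
Waiting(P4) = turnaround − burst = 4 − 2 = 2

2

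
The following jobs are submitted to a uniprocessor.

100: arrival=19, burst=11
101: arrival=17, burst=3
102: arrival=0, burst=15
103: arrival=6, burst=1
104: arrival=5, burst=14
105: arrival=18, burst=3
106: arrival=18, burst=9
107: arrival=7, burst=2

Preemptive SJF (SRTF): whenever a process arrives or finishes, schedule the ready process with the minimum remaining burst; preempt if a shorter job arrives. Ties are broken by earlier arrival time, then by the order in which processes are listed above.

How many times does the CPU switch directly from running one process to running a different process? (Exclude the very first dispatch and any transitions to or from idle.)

Gantt: | 102 0-6 | 103 6-7 | 107 7-9 | 102 9-18 | 101 18-21 | 105 21-24 | 106 24-33 | 100 33-44 | 104 44-58 |
Completion: 100=44  101=21  102=18  103=7  104=58  105=24  106=33  107=9

8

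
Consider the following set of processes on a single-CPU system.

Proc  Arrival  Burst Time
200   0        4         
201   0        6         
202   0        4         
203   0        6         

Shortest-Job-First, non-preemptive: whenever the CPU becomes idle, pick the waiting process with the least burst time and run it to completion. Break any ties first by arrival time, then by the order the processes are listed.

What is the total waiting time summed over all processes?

26

Gantt: | 200 0-4 | 202 4-8 | 201 8-14 | 203 14-20 |
Completion: 200=4  201=14  202=8  203=20
Turnaround (C−A): 200=4  201=14  202=8  203=20
Waiting = turnaround − burst: 200=0, 201=8, 202=4, 203=14
Total waiting = 0 + 8 + 4 + 14 = 26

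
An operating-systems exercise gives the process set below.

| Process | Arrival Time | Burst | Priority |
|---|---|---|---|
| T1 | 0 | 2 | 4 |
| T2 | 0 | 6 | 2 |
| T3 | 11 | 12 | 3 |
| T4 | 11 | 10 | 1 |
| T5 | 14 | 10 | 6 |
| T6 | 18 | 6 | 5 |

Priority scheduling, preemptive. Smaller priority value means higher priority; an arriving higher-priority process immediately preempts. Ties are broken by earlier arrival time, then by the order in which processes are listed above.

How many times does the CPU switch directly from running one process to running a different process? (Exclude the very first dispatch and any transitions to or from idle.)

4

Timeline: | T2 0-6 | T1 6-8 | idle 8-11 | T4 11-21 | T3 21-33 | T6 33-39 | T5 39-49 |
Completion: T1=8  T2=6  T3=33  T4=21  T5=49  T6=39
Turnaround (C−A): T1=8  T2=6  T3=22  T4=10  T5=35  T6=21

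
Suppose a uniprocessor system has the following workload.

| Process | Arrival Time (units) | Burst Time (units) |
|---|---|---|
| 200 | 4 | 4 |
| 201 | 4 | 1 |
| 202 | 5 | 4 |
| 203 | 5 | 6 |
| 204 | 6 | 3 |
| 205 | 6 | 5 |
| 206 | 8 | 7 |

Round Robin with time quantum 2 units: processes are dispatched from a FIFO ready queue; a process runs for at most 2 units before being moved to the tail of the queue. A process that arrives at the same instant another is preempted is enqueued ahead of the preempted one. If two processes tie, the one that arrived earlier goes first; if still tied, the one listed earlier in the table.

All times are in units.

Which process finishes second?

200

Timeline: | idle 0-4 | 200 4-6 | 201 6-7 | 202 7-9 | 203 9-11 | 204 11-13 | 205 13-15 | 200 15-17 | 206 17-19 | 202 19-21 | 203 21-23 | 204 23-24 | 205 24-26 | 206 26-28 | 203 28-30 | 205 30-31 | 206 31-34 |
Completion: 200=17  201=7  202=21  203=30  204=24  205=31  206=34
Turnaround (C−A): 200=13  201=3  202=16  203=25  204=18  205=25  206=26
Finish order: 201 → 200 → 202 → 204 → 203 → 205 → 206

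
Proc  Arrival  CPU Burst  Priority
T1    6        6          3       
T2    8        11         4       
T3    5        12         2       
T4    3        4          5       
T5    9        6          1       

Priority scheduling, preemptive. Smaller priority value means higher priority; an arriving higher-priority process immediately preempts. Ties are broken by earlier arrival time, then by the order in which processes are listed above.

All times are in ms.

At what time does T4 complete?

Schedule: | idle 0-3 | T4 3-5 | T3 5-9 | T5 9-15 | T3 15-23 | T1 23-29 | T2 29-40 | T4 40-42 |
Completion: T1=29  T2=40  T3=23  T4=42  T5=15
Turnaround (C−A): T1=23  T2=32  T3=18  T4=39  T5=6

42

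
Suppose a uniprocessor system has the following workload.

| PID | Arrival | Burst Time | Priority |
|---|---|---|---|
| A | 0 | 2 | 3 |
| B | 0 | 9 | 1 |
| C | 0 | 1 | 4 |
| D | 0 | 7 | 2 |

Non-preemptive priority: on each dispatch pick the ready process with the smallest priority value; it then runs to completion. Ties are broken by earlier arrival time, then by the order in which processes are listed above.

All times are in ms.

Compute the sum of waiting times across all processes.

43

Timeline: | B 0-9 | D 9-16 | A 16-18 | C 18-19 |
Completion: A=18  B=9  C=19  D=16
Waiting = turnaround − burst: A=16, B=0, C=18, D=9
Total waiting = 16 + 0 + 18 + 9 = 43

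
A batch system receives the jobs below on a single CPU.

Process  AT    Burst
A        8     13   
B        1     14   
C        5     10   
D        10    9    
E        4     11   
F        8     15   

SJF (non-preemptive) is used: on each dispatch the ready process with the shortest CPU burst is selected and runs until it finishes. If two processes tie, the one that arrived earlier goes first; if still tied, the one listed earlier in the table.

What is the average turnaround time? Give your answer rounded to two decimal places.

Timeline: | idle 0-1 | B 1-15 | D 15-24 | C 24-34 | E 34-45 | A 45-58 | F 58-73 |
Completion: A=58  B=15  C=34  D=24  E=45  F=73
Turnaround (C−A): A=50  B=14  C=29  D=14  E=41  F=65
Turnaround times: A=50, B=14, C=29, D=14, E=41, F=65
Average turnaround = (50+14+29+14+41+65) / 6 = 213/6 = 35.50

35.50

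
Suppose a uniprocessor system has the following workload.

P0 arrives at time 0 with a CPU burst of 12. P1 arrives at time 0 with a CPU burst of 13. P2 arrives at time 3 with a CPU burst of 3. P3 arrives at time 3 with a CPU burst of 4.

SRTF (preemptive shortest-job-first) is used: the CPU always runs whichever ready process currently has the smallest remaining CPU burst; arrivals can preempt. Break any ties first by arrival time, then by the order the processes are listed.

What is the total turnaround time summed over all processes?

Schedule: | P0 0-3 | P2 3-6 | P3 6-10 | P0 10-19 | P1 19-32 |
Completion: P0=19  P1=32  P2=6  P3=10
Turnaround (C−A): P0=19  P1=32  P2=3  P3=7
Turnaround = completion − arrival: P0=19, P1=32, P2=3, P3=7
Total turnaround = 19 + 32 + 3 + 7 = 61

61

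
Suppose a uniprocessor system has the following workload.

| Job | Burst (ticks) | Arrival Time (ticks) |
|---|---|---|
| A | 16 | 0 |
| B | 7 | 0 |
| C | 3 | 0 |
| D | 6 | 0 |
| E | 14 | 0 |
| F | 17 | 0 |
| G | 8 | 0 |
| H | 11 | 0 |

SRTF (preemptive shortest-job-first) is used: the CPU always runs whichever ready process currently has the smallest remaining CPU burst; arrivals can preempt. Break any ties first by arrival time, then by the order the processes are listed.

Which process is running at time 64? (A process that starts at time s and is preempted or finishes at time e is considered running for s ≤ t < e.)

Timeline: | C 0-3 | D 3-9 | B 9-16 | G 16-24 | H 24-35 | E 35-49 | A 49-65 | F 65-82 |
Completion: A=65  B=16  C=3  D=9  E=49  F=82  G=24  H=35

A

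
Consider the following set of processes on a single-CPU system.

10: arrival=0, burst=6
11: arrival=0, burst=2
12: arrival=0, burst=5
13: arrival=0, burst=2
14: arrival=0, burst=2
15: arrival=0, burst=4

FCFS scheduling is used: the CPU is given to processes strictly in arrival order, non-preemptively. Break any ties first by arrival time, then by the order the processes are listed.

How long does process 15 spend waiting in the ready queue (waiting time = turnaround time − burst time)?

17

Schedule: | 10 0-6 | 11 6-8 | 12 8-13 | 13 13-15 | 14 15-17 | 15 17-21 |
Completion: 10=6  11=8  12=13  13=15  14=17  15=21
Waiting(15) = turnaround − burst = 21 − 4 = 17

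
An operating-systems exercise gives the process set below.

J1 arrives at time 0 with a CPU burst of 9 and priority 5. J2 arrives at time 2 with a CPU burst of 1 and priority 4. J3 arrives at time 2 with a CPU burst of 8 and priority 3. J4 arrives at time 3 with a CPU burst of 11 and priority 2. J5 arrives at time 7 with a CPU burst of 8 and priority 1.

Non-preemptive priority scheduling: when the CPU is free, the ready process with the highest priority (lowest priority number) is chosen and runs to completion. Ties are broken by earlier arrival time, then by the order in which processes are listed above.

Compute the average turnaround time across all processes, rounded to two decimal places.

22.60

Schedule: | J1 0-9 | J5 9-17 | J4 17-28 | J3 28-36 | J2 36-37 |
Completion: J1=9  J2=37  J3=36  J4=28  J5=17
Turnaround (C−A): J1=9  J2=35  J3=34  J4=25  J5=10
Turnaround times: J1=9, J2=35, J3=34, J4=25, J5=10
Average turnaround = (9+35+34+25+10) / 5 = 113/5 = 22.60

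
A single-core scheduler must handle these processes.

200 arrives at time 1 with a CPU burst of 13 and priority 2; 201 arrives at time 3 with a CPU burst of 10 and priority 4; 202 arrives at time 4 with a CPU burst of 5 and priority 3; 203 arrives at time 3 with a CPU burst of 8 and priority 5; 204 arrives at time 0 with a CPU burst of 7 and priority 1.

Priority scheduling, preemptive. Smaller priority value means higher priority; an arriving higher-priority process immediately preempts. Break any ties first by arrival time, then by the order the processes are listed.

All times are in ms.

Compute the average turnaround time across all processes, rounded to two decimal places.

Timeline: | 204 0-7 | 200 7-20 | 202 20-25 | 201 25-35 | 203 35-43 |
Completion: 200=20  201=35  202=25  203=43  204=7
Turnaround (C−A): 200=19  201=32  202=21  203=40  204=7
Turnaround times: 200=19, 201=32, 202=21, 203=40, 204=7
Average turnaround = (19+32+21+40+7) / 5 = 119/5 = 23.80

23.80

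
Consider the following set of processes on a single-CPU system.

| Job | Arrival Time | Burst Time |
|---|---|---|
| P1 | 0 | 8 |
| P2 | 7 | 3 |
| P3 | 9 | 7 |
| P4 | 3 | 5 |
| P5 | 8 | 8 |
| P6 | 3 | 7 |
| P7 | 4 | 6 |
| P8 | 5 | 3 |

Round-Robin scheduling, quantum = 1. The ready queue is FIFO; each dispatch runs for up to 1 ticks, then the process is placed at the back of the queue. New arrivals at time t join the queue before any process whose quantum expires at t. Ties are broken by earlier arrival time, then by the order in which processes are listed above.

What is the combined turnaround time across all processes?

253

Timeline: | P1 0-3 | P4 3-4 | P6 4-5 | P1 5-6 | P7 6-7 | P4 7-8 | P8 8-9 | P6 9-10 | P1 10-11 | P2 11-12 | P7 12-13 | P5 13-14 | P4 14-15 | P3 15-16 | P8 16-17 | P6 17-18 | P1 18-19 | P2 19-20 | P7 20-21 | P5 21-22 | P4 22-23 | P3 23-24 | P8 24-25 | P6 25-26 | P1 26-27 | P2 27-28 | P7 28-29 | P5 29-30 | P4 30-31 | P3 31-32 | P6 32-33 | P1 33-34 | P7 34-35 | P5 35-36 | P3 36-37 | P6 37-38 | P7 38-39 | P5 39-40 | P3 40-41 | P6 41-42 | P5 42-43 | P3 43-44 | P5 44-45 | P3 45-46 | P5 46-47 |
Completion: P1=34  P2=28  P3=46  P4=31  P5=47  P6=42  P7=39  P8=25
Turnaround = completion − arrival: P1=34, P2=21, P3=37, P4=28, P5=39, P6=39, P7=35, P8=20
Total turnaround = 34 + 21 + 37 + 28 + 39 + 39 + 35 + 20 = 253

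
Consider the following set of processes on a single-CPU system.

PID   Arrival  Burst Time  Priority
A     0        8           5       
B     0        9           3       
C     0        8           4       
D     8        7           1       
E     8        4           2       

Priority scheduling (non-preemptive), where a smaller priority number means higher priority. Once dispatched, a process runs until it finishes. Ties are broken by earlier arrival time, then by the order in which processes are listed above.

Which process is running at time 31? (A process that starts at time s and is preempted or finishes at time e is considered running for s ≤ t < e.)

A

Timeline: | B 0-9 | D 9-16 | E 16-20 | C 20-28 | A 28-36 |
Completion: A=36  B=9  C=28  D=16  E=20
Turnaround (C−A): A=36  B=9  C=28  D=8  E=12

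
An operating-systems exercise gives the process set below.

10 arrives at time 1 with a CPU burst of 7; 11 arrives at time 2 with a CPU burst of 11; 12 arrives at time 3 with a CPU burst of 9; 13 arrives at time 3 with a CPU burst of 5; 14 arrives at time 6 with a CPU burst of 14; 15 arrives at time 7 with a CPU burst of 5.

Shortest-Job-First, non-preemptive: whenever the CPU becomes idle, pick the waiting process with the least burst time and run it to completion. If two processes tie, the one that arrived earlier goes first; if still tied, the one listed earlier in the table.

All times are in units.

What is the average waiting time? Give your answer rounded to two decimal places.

Timeline: | idle 0-1 | 10 1-8 | 13 8-13 | 15 13-18 | 12 18-27 | 11 27-38 | 14 38-52 |
Completion: 10=8  11=38  12=27  13=13  14=52  15=18
Turnaround (C−A): 10=7  11=36  12=24  13=10  14=46  15=11
Waiting times: 10=0, 11=25, 12=15, 13=5, 14=32, 15=6
Average waiting = (0+25+15+5+32+6) / 6 = 83/6 = 13.83

13.83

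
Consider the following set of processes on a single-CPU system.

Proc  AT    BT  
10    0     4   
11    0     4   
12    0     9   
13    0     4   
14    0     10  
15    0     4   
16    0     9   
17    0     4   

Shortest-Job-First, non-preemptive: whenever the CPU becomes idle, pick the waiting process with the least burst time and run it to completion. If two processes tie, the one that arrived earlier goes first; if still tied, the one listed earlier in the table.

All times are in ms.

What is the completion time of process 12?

Schedule: | 10 0-4 | 11 4-8 | 13 8-12 | 15 12-16 | 17 16-20 | 12 20-29 | 16 29-38 | 14 38-48 |
Completion: 10=4  11=8  12=29  13=12  14=48  15=16  16=38  17=20

29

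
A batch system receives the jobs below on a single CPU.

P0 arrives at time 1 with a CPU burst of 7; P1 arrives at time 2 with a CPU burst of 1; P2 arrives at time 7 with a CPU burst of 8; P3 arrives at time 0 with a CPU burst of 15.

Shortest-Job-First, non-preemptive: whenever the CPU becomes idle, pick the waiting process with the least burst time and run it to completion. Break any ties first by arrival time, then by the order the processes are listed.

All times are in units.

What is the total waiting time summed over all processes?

Timeline: | P3 0-15 | P1 15-16 | P0 16-23 | P2 23-31 |
Completion: P0=23  P1=16  P2=31  P3=15
Turnaround (C−A): P0=22  P1=14  P2=24  P3=15
Waiting = turnaround − burst: P0=15, P1=13, P2=16, P3=0
Total waiting = 15 + 13 + 16 + 0 = 44

44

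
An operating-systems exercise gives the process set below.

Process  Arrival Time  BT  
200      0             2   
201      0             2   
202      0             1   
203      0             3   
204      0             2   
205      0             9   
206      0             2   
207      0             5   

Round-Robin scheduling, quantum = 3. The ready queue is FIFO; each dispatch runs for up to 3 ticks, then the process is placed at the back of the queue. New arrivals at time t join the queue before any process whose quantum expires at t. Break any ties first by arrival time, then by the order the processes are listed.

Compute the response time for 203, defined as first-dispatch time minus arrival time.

5

Timeline: | 200 0-2 | 201 2-4 | 202 4-5 | 203 5-8 | 204 8-10 | 205 10-13 | 206 13-15 | 207 15-18 | 205 18-21 | 207 21-23 | 205 23-26 |
Completion: 200=2  201=4  202=5  203=8  204=10  205=26  206=15  207=23
Turnaround (C−A): 200=2  201=4  202=5  203=8  204=10  205=26  206=15  207=23
Response(203) = first start − arrival = 5 − 0 = 5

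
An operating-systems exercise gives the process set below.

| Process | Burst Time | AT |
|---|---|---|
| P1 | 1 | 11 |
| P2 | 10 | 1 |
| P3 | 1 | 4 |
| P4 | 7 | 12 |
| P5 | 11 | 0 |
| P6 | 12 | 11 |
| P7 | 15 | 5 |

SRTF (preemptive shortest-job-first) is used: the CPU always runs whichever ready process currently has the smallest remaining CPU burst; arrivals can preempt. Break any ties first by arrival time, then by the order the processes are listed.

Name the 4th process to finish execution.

P4

Timeline: | P5 0-4 | P3 4-5 | P5 5-12 | P1 12-13 | P4 13-20 | P2 20-30 | P6 30-42 | P7 42-57 |
Completion: P1=13  P2=30  P3=5  P4=20  P5=12  P6=42  P7=57
Turnaround (C−A): P1=2  P2=29  P3=1  P4=8  P5=12  P6=31  P7=52
Finish order: P3 → P5 → P1 → P4 → P2 → P6 → P7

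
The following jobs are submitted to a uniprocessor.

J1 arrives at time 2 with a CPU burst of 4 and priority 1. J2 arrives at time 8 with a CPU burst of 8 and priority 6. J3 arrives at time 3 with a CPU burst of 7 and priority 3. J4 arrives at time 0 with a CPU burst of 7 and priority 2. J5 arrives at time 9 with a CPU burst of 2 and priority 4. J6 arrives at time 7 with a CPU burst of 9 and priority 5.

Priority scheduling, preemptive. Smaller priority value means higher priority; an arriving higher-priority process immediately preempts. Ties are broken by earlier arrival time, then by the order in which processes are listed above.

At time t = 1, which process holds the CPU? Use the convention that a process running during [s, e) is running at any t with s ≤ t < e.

J4

Schedule: | J4 0-2 | J1 2-6 | J4 6-11 | J3 11-18 | J5 18-20 | J6 20-29 | J2 29-37 |
Completion: J1=6  J2=37  J3=18  J4=11  J5=20  J6=29
Turnaround (C−A): J1=4  J2=29  J3=15  J4=11  J5=11  J6=22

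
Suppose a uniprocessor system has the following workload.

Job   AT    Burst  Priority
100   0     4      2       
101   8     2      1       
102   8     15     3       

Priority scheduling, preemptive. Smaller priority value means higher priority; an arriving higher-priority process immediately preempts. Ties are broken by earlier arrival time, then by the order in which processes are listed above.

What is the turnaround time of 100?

4

Timeline: | 100 0-4 | idle 4-8 | 101 8-10 | 102 10-25 |
Completion: 100=4  101=10  102=25
Turnaround(100) = completion − arrival = 4 − 0 = 4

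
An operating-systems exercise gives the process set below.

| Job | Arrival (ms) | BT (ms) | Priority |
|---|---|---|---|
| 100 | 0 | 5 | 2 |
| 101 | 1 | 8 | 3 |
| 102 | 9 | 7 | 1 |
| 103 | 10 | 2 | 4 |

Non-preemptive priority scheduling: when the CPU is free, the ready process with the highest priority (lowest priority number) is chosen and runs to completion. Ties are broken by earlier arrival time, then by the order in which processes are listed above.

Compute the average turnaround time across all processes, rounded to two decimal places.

10.00

Gantt: | 100 0-5 | 101 5-13 | 102 13-20 | 103 20-22 |
Completion: 100=5  101=13  102=20  103=22
Turnaround times: 100=5, 101=12, 102=11, 103=12
Average turnaround = (5+12+11+12) / 4 = 40/4 = 10.00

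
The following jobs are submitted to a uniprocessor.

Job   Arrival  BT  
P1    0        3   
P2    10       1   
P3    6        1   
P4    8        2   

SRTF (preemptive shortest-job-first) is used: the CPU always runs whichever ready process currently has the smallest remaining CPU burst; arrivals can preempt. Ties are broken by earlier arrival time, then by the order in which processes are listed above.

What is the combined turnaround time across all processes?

Gantt: | P1 0-3 | idle 3-6 | P3 6-7 | idle 7-8 | P4 8-10 | P2 10-11 |
Completion: P1=3  P2=11  P3=7  P4=10
Turnaround = completion − arrival: P1=3, P2=1, P3=1, P4=2
Total turnaround = 3 + 1 + 1 + 2 = 7

7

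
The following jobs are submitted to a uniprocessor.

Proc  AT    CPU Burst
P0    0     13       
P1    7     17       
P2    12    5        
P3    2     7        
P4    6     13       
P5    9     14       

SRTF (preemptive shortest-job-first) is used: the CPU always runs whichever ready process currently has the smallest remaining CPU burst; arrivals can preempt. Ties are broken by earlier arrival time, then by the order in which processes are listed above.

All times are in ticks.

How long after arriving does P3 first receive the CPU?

0

Schedule: | P0 0-2 | P3 2-9 | P0 9-12 | P2 12-17 | P0 17-25 | P4 25-38 | P5 38-52 | P1 52-69 |
Completion: P0=25  P1=69  P2=17  P3=9  P4=38  P5=52
Turnaround (C−A): P0=25  P1=62  P2=5  P3=7  P4=32  P5=43
Response(P3) = first start − arrival = 2 − 2 = 0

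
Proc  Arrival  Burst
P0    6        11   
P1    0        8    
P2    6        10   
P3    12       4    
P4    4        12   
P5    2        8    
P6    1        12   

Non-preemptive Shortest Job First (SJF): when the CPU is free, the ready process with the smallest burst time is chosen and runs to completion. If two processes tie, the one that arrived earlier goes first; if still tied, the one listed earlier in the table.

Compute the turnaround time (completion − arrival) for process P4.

Schedule: | P1 0-8 | P5 8-16 | P3 16-20 | P2 20-30 | P0 30-41 | P6 41-53 | P4 53-65 |
Completion: P0=41  P1=8  P2=30  P3=20  P4=65  P5=16  P6=53
Turnaround (C−A): P0=35  P1=8  P2=24  P3=8  P4=61  P5=14  P6=52
Turnaround(P4) = completion − arrival = 65 − 4 = 61

61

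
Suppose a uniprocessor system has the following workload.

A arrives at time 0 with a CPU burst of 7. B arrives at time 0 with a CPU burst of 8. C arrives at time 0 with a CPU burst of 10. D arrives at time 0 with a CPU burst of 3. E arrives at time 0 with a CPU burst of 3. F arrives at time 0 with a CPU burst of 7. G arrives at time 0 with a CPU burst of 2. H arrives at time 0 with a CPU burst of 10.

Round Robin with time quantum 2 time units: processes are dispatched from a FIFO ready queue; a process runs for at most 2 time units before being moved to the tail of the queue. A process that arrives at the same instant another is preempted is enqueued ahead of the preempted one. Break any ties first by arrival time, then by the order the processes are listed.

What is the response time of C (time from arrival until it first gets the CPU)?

4

Schedule: | A 0-2 | B 2-4 | C 4-6 | D 6-8 | E 8-10 | F 10-12 | G 12-14 | H 14-16 | A 16-18 | B 18-20 | C 20-22 | D 22-23 | E 23-24 | F 24-26 | H 26-28 | A 28-30 | B 30-32 | C 32-34 | F 34-36 | H 36-38 | A 38-39 | B 39-41 | C 41-43 | F 43-44 | H 44-46 | C 46-48 | H 48-50 |
Completion: A=39  B=41  C=48  D=23  E=24  F=44  G=14  H=50
Turnaround (C−A): A=39  B=41  C=48  D=23  E=24  F=44  G=14  H=50
Response(C) = first start − arrival = 4 − 0 = 4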